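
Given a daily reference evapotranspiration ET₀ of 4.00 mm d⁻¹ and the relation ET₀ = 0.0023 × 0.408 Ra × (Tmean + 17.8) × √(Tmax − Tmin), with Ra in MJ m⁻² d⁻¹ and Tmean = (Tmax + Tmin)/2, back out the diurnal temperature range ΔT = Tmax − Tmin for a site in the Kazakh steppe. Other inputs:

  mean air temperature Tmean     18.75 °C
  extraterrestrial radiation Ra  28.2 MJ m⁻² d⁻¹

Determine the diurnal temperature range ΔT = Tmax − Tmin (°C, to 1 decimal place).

17.1 °C

√ΔT = ET₀ / [0.0023 × 0.408 × Ra × (Tmean+17.8)] = 4.00 / (0.0023 × 11.5056 × 36.55) = 4.1356
ΔT = 4.1356² = 17.103 °C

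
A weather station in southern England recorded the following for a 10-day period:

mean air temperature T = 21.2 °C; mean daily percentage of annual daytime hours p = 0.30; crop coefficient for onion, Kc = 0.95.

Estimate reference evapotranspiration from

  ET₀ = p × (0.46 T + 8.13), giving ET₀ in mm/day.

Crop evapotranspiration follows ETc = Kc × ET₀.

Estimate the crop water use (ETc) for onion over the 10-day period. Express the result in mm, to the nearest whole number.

ET₀ = 0.30 × (0.46 × 21.2 + 8.13) = 0.30 × 17.882 = 5.3646 mm/d
ETc = Kc × ET₀ = 0.95 × 5.3646 = 5.0964 mm/d
Over 10 days: 5.0964 × 10 = 50.964 mm

51 mm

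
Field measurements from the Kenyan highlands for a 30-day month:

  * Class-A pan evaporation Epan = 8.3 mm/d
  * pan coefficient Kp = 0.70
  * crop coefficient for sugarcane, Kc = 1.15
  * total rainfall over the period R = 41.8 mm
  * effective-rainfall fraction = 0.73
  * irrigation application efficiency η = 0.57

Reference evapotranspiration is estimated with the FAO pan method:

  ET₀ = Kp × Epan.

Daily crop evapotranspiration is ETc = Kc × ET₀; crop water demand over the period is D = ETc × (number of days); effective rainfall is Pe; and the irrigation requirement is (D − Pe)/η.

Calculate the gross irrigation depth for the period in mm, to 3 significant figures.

ET₀ = 0.70 × 8.3 = 5.8100 mm/d
ETc = Kc × ET₀ = 1.15 × 5.8100 = 6.6815 mm/d
Crop demand D = ETc × 30 d = 6.6815 × 30 = 200.445 mm
Pe = 0.73 × 41.8 = 30.514 mm
D − Pe = 200.445 − 30.514 = 169.931 mm
Gross irrigation = 169.931 / 0.57 = 298.125 mm

298 mm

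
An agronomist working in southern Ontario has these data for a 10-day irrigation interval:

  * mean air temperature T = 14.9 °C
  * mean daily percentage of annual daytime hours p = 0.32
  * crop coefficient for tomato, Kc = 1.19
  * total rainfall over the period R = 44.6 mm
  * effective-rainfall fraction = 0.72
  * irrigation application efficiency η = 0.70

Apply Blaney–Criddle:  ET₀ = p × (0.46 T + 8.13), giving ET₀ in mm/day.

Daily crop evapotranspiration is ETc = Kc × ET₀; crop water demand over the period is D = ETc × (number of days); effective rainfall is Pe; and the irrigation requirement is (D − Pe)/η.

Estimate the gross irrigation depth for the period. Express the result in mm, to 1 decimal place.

35.6 mm

ET₀ = 0.32 × (0.46 × 14.9 + 8.13) = 0.32 × 14.984 = 4.7949 mm/d
ETc = Kc × ET₀ = 1.19 × 4.7949 = 5.7059 mm/d
Crop demand D = ETc × 10 d = 5.7059 × 10 = 57.059 mm
Pe = 0.72 × 44.6 = 32.112 mm
D − Pe = 57.059 − 32.112 = 24.947 mm
Gross irrigation = 24.947 / 0.70 = 35.639 mm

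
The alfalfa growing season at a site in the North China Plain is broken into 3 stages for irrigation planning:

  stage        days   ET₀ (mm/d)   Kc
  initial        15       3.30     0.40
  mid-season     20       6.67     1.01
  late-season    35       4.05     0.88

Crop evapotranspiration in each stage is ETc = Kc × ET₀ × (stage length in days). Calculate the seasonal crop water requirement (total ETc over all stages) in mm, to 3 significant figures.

279 mm

initial: 0.40 × 3.30 × 15 = 19.80 mm
mid-season: 1.01 × 6.67 × 20 = 134.73 mm
late-season: 0.88 × 4.05 × 35 = 124.74 mm
Seasonal total = 279.27 mm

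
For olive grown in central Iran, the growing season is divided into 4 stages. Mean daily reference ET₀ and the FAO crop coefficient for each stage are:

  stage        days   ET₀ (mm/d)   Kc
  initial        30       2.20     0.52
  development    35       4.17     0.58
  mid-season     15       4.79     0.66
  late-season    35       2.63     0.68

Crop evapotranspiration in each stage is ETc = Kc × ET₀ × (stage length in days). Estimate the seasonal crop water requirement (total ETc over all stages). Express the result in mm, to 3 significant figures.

229 mm

initial: 0.52 × 2.20 × 30 = 34.32 mm
development: 0.58 × 4.17 × 35 = 84.65 mm
mid-season: 0.66 × 4.79 × 15 = 47.42 mm
late-season: 0.68 × 2.63 × 35 = 62.59 mm
Seasonal total = 228.98 mm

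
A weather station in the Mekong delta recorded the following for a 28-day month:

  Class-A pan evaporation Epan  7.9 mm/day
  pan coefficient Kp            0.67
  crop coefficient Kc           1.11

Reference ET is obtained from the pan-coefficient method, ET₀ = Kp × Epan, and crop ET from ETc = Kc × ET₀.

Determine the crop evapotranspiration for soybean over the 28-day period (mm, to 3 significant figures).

165 mm

ET₀ = 0.67 × 7.9 = 5.2930 mm/d
ETc = Kc × ET₀ = 1.11 × 5.2930 = 5.8752 mm/d
Over 28 days: 5.8752 × 28 = 164.506 mm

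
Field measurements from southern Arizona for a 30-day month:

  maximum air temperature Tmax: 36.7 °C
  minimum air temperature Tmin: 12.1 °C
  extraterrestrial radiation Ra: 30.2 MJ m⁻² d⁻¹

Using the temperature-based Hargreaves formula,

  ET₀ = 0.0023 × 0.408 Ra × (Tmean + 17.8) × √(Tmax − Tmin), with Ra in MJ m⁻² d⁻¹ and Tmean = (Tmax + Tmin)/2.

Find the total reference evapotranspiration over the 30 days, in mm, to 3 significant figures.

178 mm

Tmean = (36.7 + 12.1)/2 = 24.40 °C
0.408 Ra = 0.408 × 30.2 = 12.3216 mm/d equivalent
ET₀ = 0.0023 × 12.3216 × (24.40 + 17.8) × √24.6 = 0.0023 × 12.3216 × 42.20 × 4.9598 = 5.9316 mm/d
Over 30 days: 5.9316 × 30 = 177.948 mm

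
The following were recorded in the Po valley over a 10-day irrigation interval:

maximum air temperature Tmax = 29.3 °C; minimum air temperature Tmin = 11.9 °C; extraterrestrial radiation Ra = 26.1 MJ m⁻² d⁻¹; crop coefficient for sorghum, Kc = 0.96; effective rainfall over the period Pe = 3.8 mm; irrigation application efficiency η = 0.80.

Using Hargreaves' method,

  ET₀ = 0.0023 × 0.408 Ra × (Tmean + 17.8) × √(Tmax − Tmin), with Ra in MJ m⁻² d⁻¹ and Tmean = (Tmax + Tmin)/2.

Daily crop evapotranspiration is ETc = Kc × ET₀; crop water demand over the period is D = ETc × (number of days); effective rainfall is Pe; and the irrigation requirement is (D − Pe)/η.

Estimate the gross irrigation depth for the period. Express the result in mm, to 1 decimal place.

Tmean = (29.3 + 11.9)/2 = 20.60 °C
0.408 Ra = 0.408 × 26.1 = 10.6488 mm/d equivalent
ET₀ = 0.0023 × 10.6488 × (20.60 + 17.8) × √17.4 = 0.0023 × 10.6488 × 38.40 × 4.1713 = 3.9231 mm/d
ETc = Kc × ET₀ = 0.96 × 3.9231 = 3.7662 mm/d
Crop demand D = ETc × 10 d = 3.7662 × 10 = 37.662 mm
D − Pe = 37.662 − 3.8 = 33.862 mm
Gross irrigation = 33.862 / 0.80 = 42.328 mm

42.3 mm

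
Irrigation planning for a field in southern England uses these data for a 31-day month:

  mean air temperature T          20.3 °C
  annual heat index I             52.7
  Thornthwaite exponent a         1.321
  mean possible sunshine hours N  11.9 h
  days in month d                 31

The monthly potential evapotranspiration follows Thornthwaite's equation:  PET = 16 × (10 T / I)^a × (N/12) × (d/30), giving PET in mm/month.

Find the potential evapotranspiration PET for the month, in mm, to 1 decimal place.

97.4 mm

10T/I = 10 × 20.3 / 52.7 = 3.8520
(10T/I)^a = 3.8520^1.321 = 5.9387
Uncorrected PET = 16 × 5.9387 = 95.019 mm
Correction = (N/12)(d/30) = (11.9/12)(31/30) = 1.0247
PET = 95.019 × 1.0247 = 97.366 mm/month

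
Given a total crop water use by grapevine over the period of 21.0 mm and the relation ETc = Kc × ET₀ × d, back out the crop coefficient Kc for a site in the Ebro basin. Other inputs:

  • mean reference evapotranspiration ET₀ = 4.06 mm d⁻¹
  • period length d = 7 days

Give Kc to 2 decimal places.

ETc = Kc × ET₀ × d  ⇒  Kc = ETc / (ET₀ × d)
Kc = 21.0 / (4.06 × 7) = 21.0 / 28.42 = 0.7389

0.74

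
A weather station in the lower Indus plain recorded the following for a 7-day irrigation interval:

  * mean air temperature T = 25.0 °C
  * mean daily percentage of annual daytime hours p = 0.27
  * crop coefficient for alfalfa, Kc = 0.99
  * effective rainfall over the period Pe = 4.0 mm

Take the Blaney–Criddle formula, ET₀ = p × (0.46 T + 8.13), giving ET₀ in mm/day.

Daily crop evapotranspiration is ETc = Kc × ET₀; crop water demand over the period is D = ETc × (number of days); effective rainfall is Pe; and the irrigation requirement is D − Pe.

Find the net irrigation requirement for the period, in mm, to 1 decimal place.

ET₀ = 0.27 × (0.46 × 25.0 + 8.13) = 0.27 × 19.630 = 5.3001 mm/d
ETc = Kc × ET₀ = 0.99 × 5.3001 = 5.2471 mm/d
Crop demand D = ETc × 7 d = 5.2471 × 7 = 36.730 mm
D − Pe = 36.730 − 4.0 = 32.730 mm

32.7 mm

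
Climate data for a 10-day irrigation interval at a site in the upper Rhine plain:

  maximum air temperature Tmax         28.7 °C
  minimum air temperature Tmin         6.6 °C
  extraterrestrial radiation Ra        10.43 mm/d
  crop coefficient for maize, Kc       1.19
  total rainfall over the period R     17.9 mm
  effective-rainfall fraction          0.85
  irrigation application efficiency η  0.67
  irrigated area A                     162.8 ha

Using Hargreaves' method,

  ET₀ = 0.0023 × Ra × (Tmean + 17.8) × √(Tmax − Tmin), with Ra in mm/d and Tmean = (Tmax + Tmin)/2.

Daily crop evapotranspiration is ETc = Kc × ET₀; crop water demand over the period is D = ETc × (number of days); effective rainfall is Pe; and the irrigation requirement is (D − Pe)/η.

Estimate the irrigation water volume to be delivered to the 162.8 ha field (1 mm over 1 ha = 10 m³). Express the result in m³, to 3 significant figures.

78600 m³

Tmean = (28.7 + 6.6)/2 = 17.65 °C
ET₀ = 0.0023 × 10.43 × (17.65 + 17.8) × √22.1 = 0.0023 × 10.43 × 35.45 × 4.7011 = 3.9979 mm/d
ETc = Kc × ET₀ = 1.19 × 3.9979 = 4.7575 mm/d
Crop demand D = ETc × 10 d = 4.7575 × 10 = 47.575 mm
Pe = 0.85 × 17.9 = 15.215 mm
D − Pe = 47.575 − 15.215 = 32.360 mm
Gross irrigation = 32.360 / 0.67 = 48.299 mm
Volume = 48.299 mm × 162.8 ha × 10 = 78630.8 m³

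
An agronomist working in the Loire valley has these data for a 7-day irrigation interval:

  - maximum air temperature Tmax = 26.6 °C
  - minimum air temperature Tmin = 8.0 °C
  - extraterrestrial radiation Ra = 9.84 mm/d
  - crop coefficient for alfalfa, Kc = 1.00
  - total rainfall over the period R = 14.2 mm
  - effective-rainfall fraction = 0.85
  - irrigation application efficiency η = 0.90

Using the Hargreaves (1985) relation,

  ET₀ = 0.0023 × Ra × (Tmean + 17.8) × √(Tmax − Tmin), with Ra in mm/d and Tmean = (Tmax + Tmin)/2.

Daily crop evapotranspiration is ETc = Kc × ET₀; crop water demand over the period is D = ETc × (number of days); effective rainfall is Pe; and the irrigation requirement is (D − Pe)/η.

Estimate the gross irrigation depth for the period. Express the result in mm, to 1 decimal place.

Tmean = (26.6 + 8.0)/2 = 17.30 °C
ET₀ = 0.0023 × 9.84 × (17.30 + 17.8) × √18.6 = 0.0023 × 9.84 × 35.10 × 4.3128 = 3.4260 mm/d
ETc = Kc × ET₀ = 1.00 × 3.4260 = 3.4260 mm/d
Crop demand D = ETc × 7 d = 3.4260 × 7 = 23.982 mm
Pe = 0.85 × 14.2 = 12.070 mm
D − Pe = 23.982 − 12.070 = 11.912 mm
Gross irrigation = 11.912 / 0.90 = 13.236 mm

13.2 mm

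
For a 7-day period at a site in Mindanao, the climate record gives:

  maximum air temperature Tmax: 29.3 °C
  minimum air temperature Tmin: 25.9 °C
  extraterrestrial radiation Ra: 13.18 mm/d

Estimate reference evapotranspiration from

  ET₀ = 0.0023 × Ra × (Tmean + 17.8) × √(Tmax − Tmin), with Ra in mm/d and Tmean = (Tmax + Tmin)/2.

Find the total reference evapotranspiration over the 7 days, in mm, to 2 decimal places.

17.76 mm

Tmean = (29.3 + 25.9)/2 = 27.60 °C
ET₀ = 0.0023 × 13.18 × (27.60 + 17.8) × √3.4 = 0.0023 × 13.18 × 45.40 × 1.8439 = 2.5377 mm/d
Over 7 days: 2.5377 × 7 = 17.764 mm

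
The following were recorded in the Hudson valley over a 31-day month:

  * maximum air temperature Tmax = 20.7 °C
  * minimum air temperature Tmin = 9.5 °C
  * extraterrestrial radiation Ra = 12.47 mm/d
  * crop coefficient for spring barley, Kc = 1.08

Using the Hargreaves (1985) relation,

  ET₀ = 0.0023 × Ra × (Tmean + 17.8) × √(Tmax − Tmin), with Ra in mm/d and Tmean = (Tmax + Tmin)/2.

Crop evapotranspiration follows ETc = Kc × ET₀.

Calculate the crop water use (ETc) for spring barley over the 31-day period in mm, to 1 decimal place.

Tmean = (20.7 + 9.5)/2 = 15.10 °C
ET₀ = 0.0023 × 12.47 × (15.10 + 17.8) × √11.2 = 0.0023 × 12.47 × 32.90 × 3.3466 = 3.1579 mm/d
ETc = Kc × ET₀ = 1.08 × 3.1579 = 3.4105 mm/d
Over 31 days: 3.4105 × 31 = 105.726 mm

105.7 mm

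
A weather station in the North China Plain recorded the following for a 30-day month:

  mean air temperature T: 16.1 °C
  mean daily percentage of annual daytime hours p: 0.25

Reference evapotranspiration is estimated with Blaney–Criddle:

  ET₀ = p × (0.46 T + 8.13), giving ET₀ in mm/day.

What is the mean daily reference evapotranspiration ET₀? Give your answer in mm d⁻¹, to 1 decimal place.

ET₀ = 0.25 × (0.46 × 16.1 + 8.13) = 0.25 × 15.536 = 3.8840 mm/d

3.9 mm d⁻¹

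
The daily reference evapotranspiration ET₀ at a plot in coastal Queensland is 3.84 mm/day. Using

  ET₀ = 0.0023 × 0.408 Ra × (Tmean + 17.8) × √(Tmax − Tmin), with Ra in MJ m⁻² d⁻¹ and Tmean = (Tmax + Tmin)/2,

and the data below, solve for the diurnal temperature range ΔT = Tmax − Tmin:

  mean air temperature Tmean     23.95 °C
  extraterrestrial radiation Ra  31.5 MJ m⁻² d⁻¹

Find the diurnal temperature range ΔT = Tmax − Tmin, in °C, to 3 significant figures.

9.68 °C

√ΔT = ET₀ / [0.0023 × 0.408 × Ra × (Tmean+17.8)] = 3.84 / (0.0023 × 12.8520 × 41.75) = 3.1115
ΔT = 3.1115² = 9.681 °C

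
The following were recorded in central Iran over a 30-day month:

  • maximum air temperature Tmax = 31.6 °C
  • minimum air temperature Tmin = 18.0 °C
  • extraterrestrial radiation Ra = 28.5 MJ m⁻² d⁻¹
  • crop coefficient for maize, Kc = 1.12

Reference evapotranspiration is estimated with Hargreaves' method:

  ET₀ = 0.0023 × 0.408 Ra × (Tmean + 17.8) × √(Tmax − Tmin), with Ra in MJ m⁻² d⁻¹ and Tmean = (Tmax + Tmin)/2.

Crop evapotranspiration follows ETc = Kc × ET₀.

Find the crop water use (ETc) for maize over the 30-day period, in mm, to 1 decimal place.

141.2 mm

Tmean = (31.6 + 18.0)/2 = 24.80 °C
0.408 Ra = 0.408 × 28.5 = 11.6280 mm/d equivalent
ET₀ = 0.0023 × 11.6280 × (24.80 + 17.8) × √13.6 = 0.0023 × 11.6280 × 42.60 × 3.6878 = 4.2016 mm/d
ETc = Kc × ET₀ = 1.12 × 4.2016 = 4.7058 mm/d
Over 30 days: 4.7058 × 30 = 141.174 mm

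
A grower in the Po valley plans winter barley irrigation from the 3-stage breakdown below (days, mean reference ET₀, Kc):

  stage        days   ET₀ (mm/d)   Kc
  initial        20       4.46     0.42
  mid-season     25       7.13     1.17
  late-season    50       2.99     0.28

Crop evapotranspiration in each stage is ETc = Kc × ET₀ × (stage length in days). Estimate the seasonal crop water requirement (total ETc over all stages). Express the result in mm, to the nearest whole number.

288 mm

initial: 0.42 × 4.46 × 20 = 37.46 mm
mid-season: 1.17 × 7.13 × 25 = 208.55 mm
late-season: 0.28 × 2.99 × 50 = 41.86 mm
Seasonal total = 287.87 mm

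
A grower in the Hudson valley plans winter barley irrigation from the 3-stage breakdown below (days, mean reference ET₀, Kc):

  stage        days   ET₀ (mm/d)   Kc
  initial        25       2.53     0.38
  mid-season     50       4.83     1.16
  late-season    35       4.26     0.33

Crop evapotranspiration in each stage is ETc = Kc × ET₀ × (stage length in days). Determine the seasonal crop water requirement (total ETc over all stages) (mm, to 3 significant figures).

initial: 0.38 × 2.53 × 25 = 24.04 mm
mid-season: 1.16 × 4.83 × 50 = 280.14 mm
late-season: 0.33 × 4.26 × 35 = 49.20 mm
Seasonal total = 353.38 mm

353 mm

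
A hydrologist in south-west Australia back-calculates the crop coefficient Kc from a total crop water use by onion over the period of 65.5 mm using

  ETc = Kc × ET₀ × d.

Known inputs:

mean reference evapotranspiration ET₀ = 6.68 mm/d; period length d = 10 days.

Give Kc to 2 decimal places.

ETc = Kc × ET₀ × d  ⇒  Kc = ETc / (ET₀ × d)
Kc = 65.5 / (6.68 × 10) = 65.5 / 66.80 = 0.9805

0.98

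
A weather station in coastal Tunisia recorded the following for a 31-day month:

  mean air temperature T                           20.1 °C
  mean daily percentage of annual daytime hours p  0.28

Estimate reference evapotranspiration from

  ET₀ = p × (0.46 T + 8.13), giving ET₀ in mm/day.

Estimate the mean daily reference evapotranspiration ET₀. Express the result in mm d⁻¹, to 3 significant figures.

4.87 mm d⁻¹

ET₀ = 0.28 × (0.46 × 20.1 + 8.13) = 0.28 × 17.376 = 4.8653 mm/d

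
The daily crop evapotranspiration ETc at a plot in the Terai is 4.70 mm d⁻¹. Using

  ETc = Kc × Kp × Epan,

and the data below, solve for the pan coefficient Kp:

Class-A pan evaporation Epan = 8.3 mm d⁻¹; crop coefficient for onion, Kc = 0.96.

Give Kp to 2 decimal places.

0.59

ETc = Kc × Kp × Epan  ⇒  Kp = ETc / (Kc × Epan)
Kp = 4.70 / (0.96 × 8.3) = 4.70 / 7.968 = 0.5899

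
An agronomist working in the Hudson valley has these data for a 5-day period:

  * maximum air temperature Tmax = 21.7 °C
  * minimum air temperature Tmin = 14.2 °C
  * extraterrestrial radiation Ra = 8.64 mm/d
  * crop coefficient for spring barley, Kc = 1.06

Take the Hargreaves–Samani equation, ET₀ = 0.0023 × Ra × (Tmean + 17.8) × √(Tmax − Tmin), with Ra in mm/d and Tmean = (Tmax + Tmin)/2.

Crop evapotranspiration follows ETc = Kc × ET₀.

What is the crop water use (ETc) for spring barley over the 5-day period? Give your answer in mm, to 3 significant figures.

Tmean = (21.7 + 14.2)/2 = 17.95 °C
ET₀ = 0.0023 × 8.64 × (17.95 + 17.8) × √7.5 = 0.0023 × 8.64 × 35.75 × 2.7386 = 1.9456 mm/d
ETc = Kc × ET₀ = 1.06 × 1.9456 = 2.0623 mm/d
Over 5 days: 2.0623 × 5 = 10.312 mm

10.3 mm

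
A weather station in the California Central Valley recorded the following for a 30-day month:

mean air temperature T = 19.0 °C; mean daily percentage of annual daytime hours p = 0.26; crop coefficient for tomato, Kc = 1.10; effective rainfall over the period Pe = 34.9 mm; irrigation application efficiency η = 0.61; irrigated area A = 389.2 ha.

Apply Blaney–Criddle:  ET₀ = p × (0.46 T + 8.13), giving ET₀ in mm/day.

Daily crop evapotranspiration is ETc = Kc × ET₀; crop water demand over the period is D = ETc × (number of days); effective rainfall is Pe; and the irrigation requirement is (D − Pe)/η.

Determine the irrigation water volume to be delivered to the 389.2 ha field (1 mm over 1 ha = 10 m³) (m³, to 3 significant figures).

ET₀ = 0.26 × (0.46 × 19.0 + 8.13) = 0.26 × 16.870 = 4.3862 mm/d
ETc = Kc × ET₀ = 1.10 × 4.3862 = 4.8248 mm/d
Crop demand D = ETc × 30 d = 4.8248 × 30 = 144.744 mm
D − Pe = 144.744 − 34.9 = 109.844 mm
Gross irrigation = 109.844 / 0.61 = 180.072 mm
Volume = 180.072 mm × 389.2 ha × 10 = 700840.2 m³

701000 m³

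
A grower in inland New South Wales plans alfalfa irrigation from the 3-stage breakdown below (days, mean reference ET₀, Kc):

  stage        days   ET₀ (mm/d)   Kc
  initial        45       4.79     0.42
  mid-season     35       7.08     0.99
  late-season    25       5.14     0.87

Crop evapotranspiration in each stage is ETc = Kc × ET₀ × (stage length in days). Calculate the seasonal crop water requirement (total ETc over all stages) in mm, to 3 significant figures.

initial: 0.42 × 4.79 × 45 = 90.53 mm
mid-season: 0.99 × 7.08 × 35 = 245.32 mm
late-season: 0.87 × 5.14 × 25 = 111.80 mm
Seasonal total = 447.65 mm

448 mm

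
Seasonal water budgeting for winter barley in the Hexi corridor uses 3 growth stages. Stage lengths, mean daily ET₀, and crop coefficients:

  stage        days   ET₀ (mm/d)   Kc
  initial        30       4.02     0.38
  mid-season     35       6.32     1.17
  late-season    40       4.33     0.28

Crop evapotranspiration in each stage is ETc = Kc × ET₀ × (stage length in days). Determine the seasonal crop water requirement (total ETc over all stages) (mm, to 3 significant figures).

initial: 0.38 × 4.02 × 30 = 45.83 mm
mid-season: 1.17 × 6.32 × 35 = 258.80 mm
late-season: 0.28 × 4.33 × 40 = 48.50 mm
Seasonal total = 353.13 mm

353 mm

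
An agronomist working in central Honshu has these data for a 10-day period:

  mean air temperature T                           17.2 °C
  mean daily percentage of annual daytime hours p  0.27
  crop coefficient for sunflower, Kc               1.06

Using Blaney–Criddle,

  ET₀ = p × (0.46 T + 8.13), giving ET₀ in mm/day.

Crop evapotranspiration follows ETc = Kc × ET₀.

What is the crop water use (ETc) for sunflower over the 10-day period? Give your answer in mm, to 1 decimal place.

ET₀ = 0.27 × (0.46 × 17.2 + 8.13) = 0.27 × 16.042 = 4.3313 mm/d
ETc = Kc × ET₀ = 1.06 × 4.3313 = 4.5912 mm/d
Over 10 days: 4.5912 × 10 = 45.912 mm

45.9 mm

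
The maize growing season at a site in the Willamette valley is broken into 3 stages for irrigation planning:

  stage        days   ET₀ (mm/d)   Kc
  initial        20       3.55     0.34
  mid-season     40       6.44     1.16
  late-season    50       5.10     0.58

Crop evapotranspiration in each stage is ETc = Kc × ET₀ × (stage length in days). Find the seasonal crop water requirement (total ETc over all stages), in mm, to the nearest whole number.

initial: 0.34 × 3.55 × 20 = 24.14 mm
mid-season: 1.16 × 6.44 × 40 = 298.82 mm
late-season: 0.58 × 5.10 × 50 = 147.90 mm
Seasonal total = 470.86 mm

471 mm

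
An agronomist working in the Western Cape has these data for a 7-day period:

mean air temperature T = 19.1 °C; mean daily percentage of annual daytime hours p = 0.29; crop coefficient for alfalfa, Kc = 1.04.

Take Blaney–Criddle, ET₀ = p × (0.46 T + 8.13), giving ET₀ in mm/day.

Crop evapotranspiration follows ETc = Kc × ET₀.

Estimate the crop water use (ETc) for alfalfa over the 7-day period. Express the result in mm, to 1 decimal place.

ET₀ = 0.29 × (0.46 × 19.1 + 8.13) = 0.29 × 16.916 = 4.9056 mm/d
ETc = Kc × ET₀ = 1.04 × 4.9056 = 5.1018 mm/d
Over 7 days: 5.1018 × 7 = 35.713 mm

35.7 mm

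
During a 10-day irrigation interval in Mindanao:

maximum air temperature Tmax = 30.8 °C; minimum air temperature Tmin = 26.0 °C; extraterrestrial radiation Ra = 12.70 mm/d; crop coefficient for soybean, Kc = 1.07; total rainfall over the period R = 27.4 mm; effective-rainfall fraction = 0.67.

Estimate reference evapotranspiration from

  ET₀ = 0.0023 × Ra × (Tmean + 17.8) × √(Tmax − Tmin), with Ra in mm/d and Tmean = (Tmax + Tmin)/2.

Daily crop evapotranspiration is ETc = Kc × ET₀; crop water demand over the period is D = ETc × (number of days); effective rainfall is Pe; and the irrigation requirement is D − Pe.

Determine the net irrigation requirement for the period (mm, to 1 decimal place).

Tmean = (30.8 + 26.0)/2 = 28.40 °C
ET₀ = 0.0023 × 12.70 × (28.40 + 17.8) × √4.8 = 0.0023 × 12.70 × 46.20 × 2.1909 = 2.9566 mm/d
ETc = Kc × ET₀ = 1.07 × 2.9566 = 3.1636 mm/d
Crop demand D = ETc × 10 d = 3.1636 × 10 = 31.636 mm
Pe = 0.67 × 27.4 = 18.358 mm
D − Pe = 31.636 − 18.358 = 13.278 mm

13.3 mm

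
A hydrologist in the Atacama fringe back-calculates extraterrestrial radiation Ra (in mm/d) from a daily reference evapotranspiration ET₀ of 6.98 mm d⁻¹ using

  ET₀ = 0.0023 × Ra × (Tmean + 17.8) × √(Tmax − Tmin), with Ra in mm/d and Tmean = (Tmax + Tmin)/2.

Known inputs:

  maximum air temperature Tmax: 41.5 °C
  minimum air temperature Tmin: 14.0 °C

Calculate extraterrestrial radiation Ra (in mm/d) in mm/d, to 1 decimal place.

Tmean = 27.75 °C; √ΔT = 5.2440
Ra = ET₀ / [0.0023 × (Tmean+17.8) × √ΔT] = 6.98 / (0.0023 × 45.55 × 5.2440) = 12.705 mm/d

12.7 mm/d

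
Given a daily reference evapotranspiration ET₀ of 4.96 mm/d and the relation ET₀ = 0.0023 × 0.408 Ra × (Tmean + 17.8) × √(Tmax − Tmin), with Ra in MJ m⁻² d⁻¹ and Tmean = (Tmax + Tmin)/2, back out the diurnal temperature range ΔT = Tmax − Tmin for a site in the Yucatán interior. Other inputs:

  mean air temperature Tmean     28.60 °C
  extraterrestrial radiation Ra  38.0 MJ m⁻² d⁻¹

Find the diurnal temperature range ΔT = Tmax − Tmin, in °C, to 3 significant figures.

8.99 °C

√ΔT = ET₀ / [0.0023 × 0.408 × Ra × (Tmean+17.8)] = 4.96 / (0.0023 × 15.5040 × 46.40) = 2.9977
ΔT = 2.9977² = 8.986 °C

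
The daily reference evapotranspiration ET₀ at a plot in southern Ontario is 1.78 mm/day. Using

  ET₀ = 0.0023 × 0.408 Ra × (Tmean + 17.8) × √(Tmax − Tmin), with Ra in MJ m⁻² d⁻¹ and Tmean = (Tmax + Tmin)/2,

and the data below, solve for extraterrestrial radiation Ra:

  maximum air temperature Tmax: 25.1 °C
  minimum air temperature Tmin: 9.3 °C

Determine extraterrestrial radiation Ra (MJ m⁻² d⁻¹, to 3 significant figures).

Tmean = (25.1+9.3)/2 = 17.20 °C; ΔT = 15.8
Ra = ET₀ / [0.0023 × 0.408 × (Tmean+17.8) × √ΔT]
   = 1.78 / (0.0023 × 0.408 × 35.00 × 3.9749) = 13.634 MJ m⁻² d⁻¹

13.6 MJ m⁻² d⁻¹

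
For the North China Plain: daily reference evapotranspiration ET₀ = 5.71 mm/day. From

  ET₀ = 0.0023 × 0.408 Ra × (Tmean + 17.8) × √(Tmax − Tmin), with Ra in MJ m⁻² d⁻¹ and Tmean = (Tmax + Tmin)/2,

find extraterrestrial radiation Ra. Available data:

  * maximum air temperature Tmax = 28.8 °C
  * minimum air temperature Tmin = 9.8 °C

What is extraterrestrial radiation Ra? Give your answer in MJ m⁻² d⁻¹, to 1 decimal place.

37.6 MJ m⁻² d⁻¹

Tmean = (28.8+9.8)/2 = 19.30 °C; ΔT = 19.0
Ra = ET₀ / [0.0023 × 0.408 × (Tmean+17.8) × √ΔT]
   = 5.71 / (0.0023 × 0.408 × 37.10 × 4.3589) = 37.627 MJ m⁻² d⁻¹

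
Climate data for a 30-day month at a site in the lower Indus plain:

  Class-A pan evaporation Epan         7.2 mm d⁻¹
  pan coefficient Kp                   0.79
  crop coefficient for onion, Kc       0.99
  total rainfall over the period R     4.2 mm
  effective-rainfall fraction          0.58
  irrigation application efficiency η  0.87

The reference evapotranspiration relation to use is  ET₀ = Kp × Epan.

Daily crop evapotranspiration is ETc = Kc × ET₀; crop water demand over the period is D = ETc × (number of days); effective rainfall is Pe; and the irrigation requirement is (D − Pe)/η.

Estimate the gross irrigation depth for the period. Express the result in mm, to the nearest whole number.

191 mm

ET₀ = 0.79 × 7.2 = 5.6880 mm/d
ETc = Kc × ET₀ = 0.99 × 5.6880 = 5.6311 mm/d
Crop demand D = ETc × 30 d = 5.6311 × 30 = 168.933 mm
Pe = 0.58 × 4.2 = 2.436 mm
D − Pe = 168.933 − 2.436 = 166.497 mm
Gross irrigation = 166.497 / 0.87 = 191.376 mm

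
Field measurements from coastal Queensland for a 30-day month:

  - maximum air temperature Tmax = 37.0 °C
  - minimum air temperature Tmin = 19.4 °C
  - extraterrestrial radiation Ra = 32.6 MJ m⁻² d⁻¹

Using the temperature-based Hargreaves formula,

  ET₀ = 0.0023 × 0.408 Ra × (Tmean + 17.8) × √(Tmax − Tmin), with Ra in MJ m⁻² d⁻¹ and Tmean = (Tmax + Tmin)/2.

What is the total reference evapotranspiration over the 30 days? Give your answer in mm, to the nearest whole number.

177 mm

Tmean = (37.0 + 19.4)/2 = 28.20 °C
0.408 Ra = 0.408 × 32.6 = 13.3008 mm/d equivalent
ET₀ = 0.0023 × 13.3008 × (28.20 + 17.8) × √17.6 = 0.0023 × 13.3008 × 46.00 × 4.1952 = 5.9036 mm/d
Over 30 days: 5.9036 × 30 = 177.108 mm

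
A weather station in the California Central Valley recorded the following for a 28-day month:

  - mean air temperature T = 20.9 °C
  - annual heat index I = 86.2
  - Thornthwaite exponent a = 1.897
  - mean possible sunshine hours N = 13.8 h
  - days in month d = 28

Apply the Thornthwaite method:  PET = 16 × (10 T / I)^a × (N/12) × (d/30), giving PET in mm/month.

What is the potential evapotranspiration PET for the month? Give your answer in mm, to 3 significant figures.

92.2 mm

10T/I = 10 × 20.9 / 86.2 = 2.4246
(10T/I)^a = 2.4246^1.897 = 5.3661
Uncorrected PET = 16 × 5.3661 = 85.858 mm
Correction = (N/12)(d/30) = (13.8/12)(28/30) = 1.0733
PET = 85.858 × 1.0733 = 92.151 mm/month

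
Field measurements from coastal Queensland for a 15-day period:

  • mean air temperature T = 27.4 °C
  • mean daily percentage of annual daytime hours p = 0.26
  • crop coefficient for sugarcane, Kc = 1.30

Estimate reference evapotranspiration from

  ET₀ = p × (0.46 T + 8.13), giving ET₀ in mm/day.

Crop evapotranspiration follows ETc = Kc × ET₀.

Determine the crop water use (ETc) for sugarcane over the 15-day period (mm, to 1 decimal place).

105.1 mm

ET₀ = 0.26 × (0.46 × 27.4 + 8.13) = 0.26 × 20.734 = 5.3908 mm/d
ETc = Kc × ET₀ = 1.30 × 5.3908 = 7.0080 mm/d
Over 15 days: 7.0080 × 15 = 105.120 mm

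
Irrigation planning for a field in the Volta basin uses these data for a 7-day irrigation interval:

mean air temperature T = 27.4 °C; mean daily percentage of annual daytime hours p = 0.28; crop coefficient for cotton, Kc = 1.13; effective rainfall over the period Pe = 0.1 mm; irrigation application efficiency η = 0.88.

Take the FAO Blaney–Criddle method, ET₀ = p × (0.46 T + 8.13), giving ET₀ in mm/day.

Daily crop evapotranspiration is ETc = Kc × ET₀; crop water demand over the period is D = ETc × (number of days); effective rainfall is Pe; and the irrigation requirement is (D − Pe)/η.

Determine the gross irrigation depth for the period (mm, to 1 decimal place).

52.1 mm

ET₀ = 0.28 × (0.46 × 27.4 + 8.13) = 0.28 × 20.734 = 5.8055 mm/d
ETc = Kc × ET₀ = 1.13 × 5.8055 = 6.5602 mm/d
Crop demand D = ETc × 7 d = 6.5602 × 7 = 45.921 mm
D − Pe = 45.921 − 0.1 = 45.821 mm
Gross irrigation = 45.821 / 0.88 = 52.069 mm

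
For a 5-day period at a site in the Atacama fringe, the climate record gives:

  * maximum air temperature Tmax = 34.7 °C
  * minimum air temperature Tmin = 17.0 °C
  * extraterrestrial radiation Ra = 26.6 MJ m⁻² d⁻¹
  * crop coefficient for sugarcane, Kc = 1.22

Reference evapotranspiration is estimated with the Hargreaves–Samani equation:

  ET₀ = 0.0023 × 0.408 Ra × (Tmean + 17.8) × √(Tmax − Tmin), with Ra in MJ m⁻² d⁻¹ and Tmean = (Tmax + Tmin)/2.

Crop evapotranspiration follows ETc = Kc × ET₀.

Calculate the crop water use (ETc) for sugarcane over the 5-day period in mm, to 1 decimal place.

Tmean = (34.7 + 17.0)/2 = 25.85 °C
0.408 Ra = 0.408 × 26.6 = 10.8528 mm/d equivalent
ET₀ = 0.0023 × 10.8528 × (25.85 + 17.8) × √17.7 = 0.0023 × 10.8528 × 43.65 × 4.2071 = 4.5839 mm/d
ETc = Kc × ET₀ = 1.22 × 4.5839 = 5.5924 mm/d
Over 5 days: 5.5924 × 5 = 27.962 mm

28.0 mm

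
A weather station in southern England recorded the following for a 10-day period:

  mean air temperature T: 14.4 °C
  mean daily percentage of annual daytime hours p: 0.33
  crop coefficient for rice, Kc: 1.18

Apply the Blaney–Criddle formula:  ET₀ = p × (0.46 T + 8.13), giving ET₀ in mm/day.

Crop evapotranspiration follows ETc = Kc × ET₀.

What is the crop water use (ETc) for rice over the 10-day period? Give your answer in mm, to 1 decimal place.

ET₀ = 0.33 × (0.46 × 14.4 + 8.13) = 0.33 × 14.754 = 4.8688 mm/d
ETc = Kc × ET₀ = 1.18 × 4.8688 = 5.7452 mm/d
Over 10 days: 5.7452 × 10 = 57.452 mm

57.5 mm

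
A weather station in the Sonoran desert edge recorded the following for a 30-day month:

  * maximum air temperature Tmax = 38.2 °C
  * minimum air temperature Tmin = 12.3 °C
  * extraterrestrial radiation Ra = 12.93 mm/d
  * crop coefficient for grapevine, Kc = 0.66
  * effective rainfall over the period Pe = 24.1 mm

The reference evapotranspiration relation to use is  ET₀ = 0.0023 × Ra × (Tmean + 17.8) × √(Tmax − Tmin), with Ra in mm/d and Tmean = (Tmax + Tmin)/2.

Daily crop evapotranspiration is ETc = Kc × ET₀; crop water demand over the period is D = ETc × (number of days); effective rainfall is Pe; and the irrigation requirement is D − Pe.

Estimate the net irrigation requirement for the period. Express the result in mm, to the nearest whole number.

105 mm

Tmean = (38.2 + 12.3)/2 = 25.25 °C
ET₀ = 0.0023 × 12.93 × (25.25 + 17.8) × √25.9 = 0.0023 × 12.93 × 43.05 × 5.0892 = 6.5155 mm/d
ETc = Kc × ET₀ = 0.66 × 6.5155 = 4.3002 mm/d
Crop demand D = ETc × 30 d = 4.3002 × 30 = 129.006 mm
D − Pe = 129.006 − 24.1 = 104.906 mm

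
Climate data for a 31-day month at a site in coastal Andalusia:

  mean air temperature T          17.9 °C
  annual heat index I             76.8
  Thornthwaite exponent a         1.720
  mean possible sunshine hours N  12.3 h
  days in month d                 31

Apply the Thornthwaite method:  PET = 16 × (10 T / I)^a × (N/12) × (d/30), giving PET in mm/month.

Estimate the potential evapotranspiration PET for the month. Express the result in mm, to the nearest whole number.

10T/I = 10 × 17.9 / 76.8 = 2.3307
(10T/I)^a = 2.3307^1.720 = 4.2862
Uncorrected PET = 16 × 4.2862 = 68.579 mm
Correction = (N/12)(d/30) = (12.3/12)(31/30) = 1.0592
PET = 68.579 × 1.0592 = 72.639 mm/month

73 mm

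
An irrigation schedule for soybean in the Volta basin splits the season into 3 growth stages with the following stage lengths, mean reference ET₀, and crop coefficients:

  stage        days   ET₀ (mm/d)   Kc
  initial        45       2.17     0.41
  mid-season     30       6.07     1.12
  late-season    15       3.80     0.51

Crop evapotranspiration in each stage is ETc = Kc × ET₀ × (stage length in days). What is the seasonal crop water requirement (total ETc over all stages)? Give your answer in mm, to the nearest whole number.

273 mm

initial: 0.41 × 2.17 × 45 = 40.04 mm
mid-season: 1.12 × 6.07 × 30 = 203.95 mm
late-season: 0.51 × 3.80 × 15 = 29.07 mm
Seasonal total = 273.06 mm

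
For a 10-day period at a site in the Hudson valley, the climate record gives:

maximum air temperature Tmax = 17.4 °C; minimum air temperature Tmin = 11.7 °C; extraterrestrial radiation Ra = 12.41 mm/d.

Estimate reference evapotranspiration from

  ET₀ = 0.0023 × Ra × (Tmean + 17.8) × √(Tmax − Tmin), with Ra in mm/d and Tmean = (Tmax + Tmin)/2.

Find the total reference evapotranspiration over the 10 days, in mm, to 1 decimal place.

Tmean = (17.4 + 11.7)/2 = 14.55 °C
ET₀ = 0.0023 × 12.41 × (14.55 + 17.8) × √5.7 = 0.0023 × 12.41 × 32.35 × 2.3875 = 2.2045 mm/d
Over 10 days: 2.2045 × 10 = 22.045 mm

22.0 mm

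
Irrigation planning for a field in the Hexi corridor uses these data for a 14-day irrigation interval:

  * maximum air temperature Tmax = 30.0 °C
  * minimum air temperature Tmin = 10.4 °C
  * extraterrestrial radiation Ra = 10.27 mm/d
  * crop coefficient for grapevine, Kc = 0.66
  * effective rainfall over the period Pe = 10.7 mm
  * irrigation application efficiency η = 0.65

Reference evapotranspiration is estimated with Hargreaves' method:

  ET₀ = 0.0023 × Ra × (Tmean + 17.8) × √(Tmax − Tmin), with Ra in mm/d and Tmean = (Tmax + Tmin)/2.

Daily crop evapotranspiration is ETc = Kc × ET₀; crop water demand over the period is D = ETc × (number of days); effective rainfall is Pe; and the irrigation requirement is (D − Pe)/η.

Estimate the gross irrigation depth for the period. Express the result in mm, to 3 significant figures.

40.0 mm

Tmean = (30.0 + 10.4)/2 = 20.20 °C
ET₀ = 0.0023 × 10.27 × (20.20 + 17.8) × √19.6 = 0.0023 × 10.27 × 38.00 × 4.4272 = 3.9738 mm/d
ETc = Kc × ET₀ = 0.66 × 3.9738 = 2.6227 mm/d
Crop demand D = ETc × 14 d = 2.6227 × 14 = 36.718 mm
D − Pe = 36.718 − 10.7 = 26.018 mm
Gross irrigation = 26.018 / 0.65 = 40.028 mm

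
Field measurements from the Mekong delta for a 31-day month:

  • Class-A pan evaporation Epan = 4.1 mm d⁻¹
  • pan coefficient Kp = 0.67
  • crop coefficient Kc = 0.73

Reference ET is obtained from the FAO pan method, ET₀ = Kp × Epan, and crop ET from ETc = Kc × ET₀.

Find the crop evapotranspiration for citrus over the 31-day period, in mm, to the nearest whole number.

62 mm

ET₀ = 0.67 × 4.1 = 2.7470 mm/d
ETc = Kc × ET₀ = 0.73 × 2.7470 = 2.0053 mm/d
Over 31 days: 2.0053 × 31 = 62.164 mm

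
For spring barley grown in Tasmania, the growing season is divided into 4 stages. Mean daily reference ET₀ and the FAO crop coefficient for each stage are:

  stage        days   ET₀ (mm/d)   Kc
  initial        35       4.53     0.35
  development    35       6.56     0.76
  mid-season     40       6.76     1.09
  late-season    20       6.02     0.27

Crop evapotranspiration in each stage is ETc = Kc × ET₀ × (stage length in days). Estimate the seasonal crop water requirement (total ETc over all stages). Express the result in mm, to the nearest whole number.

557 mm

initial: 0.35 × 4.53 × 35 = 55.49 mm
development: 0.76 × 6.56 × 35 = 174.50 mm
mid-season: 1.09 × 6.76 × 40 = 294.74 mm
late-season: 0.27 × 6.02 × 20 = 32.51 mm
Seasonal total = 557.24 mm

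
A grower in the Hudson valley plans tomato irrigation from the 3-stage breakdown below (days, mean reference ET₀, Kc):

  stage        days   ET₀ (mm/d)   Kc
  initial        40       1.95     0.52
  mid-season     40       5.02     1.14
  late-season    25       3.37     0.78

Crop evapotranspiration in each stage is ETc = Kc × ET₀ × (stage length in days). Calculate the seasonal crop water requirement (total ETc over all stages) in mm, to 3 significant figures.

335 mm

initial: 0.52 × 1.95 × 40 = 40.56 mm
mid-season: 1.14 × 5.02 × 40 = 228.91 mm
late-season: 0.78 × 3.37 × 25 = 65.72 mm
Seasonal total = 335.19 mm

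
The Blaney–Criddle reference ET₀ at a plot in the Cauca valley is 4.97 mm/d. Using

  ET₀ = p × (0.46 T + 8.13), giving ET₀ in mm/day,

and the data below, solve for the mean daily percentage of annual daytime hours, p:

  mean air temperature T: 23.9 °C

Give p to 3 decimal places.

0.260

p = ET₀ / (0.46 T + 8.13) = 4.97 / (0.46 × 23.9 + 8.13) = 4.97 / 19.124 = 0.2599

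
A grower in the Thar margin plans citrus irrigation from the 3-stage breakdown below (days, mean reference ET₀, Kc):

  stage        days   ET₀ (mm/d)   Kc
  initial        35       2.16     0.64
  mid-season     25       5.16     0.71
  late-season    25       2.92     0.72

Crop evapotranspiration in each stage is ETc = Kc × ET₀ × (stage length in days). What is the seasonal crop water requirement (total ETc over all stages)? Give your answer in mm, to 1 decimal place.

192.5 mm

initial: 0.64 × 2.16 × 35 = 48.38 mm
mid-season: 0.71 × 5.16 × 25 = 91.59 mm
late-season: 0.72 × 2.92 × 25 = 52.56 mm
Seasonal total = 192.53 mm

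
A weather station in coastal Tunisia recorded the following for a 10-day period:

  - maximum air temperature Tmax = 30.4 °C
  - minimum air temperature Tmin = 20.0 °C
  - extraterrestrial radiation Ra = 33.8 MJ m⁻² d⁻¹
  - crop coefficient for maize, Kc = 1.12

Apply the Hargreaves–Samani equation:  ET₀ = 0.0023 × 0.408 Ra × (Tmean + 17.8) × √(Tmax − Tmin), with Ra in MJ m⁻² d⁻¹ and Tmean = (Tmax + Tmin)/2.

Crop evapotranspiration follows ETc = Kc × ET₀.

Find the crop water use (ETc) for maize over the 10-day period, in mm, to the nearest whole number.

Tmean = (30.4 + 20.0)/2 = 25.20 °C
0.408 Ra = 0.408 × 33.8 = 13.7904 mm/d equivalent
ET₀ = 0.0023 × 13.7904 × (25.20 + 17.8) × √10.4 = 0.0023 × 13.7904 × 43.00 × 3.2249 = 4.3983 mm/d
ETc = Kc × ET₀ = 1.12 × 4.3983 = 4.9261 mm/d
Over 10 days: 4.9261 × 10 = 49.261 mm

49 mm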